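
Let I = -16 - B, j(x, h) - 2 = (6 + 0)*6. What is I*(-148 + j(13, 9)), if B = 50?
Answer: 7260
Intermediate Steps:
j(x, h) = 38 (j(x, h) = 2 + (6 + 0)*6 = 2 + 6*6 = 2 + 36 = 38)
I = -66 (I = -16 - 1*50 = -16 - 50 = -66)
I*(-148 + j(13, 9)) = -66*(-148 + 38) = -66*(-110) = 7260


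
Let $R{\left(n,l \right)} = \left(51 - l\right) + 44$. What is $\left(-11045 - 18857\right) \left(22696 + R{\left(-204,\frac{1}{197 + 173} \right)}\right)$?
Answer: $- \frac{126076834219}{185} \approx -6.815 \cdot 10^{8}$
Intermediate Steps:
$R{\left(n,l \right)} = 95 - l$
$\left(-11045 - 18857\right) \left(22696 + R{\left(-204,\frac{1}{197 + 173} \right)}\right) = \left(-11045 - 18857\right) \left(22696 + \left(95 - \frac{1}{197 + 173}\right)\right) = - 29902 \left(22696 + \left(95 - \frac{1}{370}\right)\right) = - 29902 \left(22696 + \frac{35149}{370}\right) = \left(-29902\right) \frac{8432669}{370} = - \frac{126076834219}{185}$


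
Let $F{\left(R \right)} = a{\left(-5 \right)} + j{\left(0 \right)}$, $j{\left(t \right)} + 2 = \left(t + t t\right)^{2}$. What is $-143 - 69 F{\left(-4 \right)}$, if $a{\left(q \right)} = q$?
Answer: $340$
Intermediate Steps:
$j{\left(t \right)} = -2 + \left(t + t^{2}\right)^{2}$ ($j{\left(t \right)} = -2 + \left(t + t t\right)^{2} = -2 + \left(t + t^{2}\right)^{2}$)
$F{\left(R \right)} = -7$ ($F{\left(R \right)} = -5 - \left(2 - 0^{2} \left(1 + 0\right)^{2}\right) = -5 - \left(2 + 0 \cdot 1^{2}\right) = -5 + \left(-2 + 0 \cdot 1\right) = -5 + \left(-2 + 0\right) = -5 - 2 = -7$)
$-143 - 69 F{\left(-4 \right)} = -143 - -483 = -143 + 483 = 340$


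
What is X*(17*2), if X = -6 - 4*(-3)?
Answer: 204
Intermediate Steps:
X = 6 (X = -6 + 12 = 6)
X*(17*2) = 6*(17*2) = 6*34 = 204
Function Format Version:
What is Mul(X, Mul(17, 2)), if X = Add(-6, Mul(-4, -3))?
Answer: 204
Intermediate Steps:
X = 6 (X = Add(-6, 12) = 6)
Mul(X, Mul(17, 2)) = Mul(6, Mul(17, 2)) = Mul(6, 34) = 204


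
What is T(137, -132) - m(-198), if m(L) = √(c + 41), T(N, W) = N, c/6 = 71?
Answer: 137 - √467 ≈ 115.39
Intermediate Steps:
c = 426 (c = 6*71 = 426)
m(L) = √467 (m(L) = √(426 + 41) = √467)
T(137, -132) - m(-198) = 137 - √467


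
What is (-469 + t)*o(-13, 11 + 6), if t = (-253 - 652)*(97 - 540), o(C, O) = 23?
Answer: 9210258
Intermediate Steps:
t = 400915 (t = -905*(-443) = 400915)
(-469 + t)*o(-13, 11 + 6) = (-469 + 400915)*23 = 400446*23 = 9210258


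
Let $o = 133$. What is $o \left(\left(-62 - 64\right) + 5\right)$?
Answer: $-16093$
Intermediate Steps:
$o \left(\left(-62 - 64\right) + 5\right) = 133 \left(\left(-62 - 64\right) + 5\right) = 133 \left(-126 + 5\right) = 133 \left(-121\right) = -16093$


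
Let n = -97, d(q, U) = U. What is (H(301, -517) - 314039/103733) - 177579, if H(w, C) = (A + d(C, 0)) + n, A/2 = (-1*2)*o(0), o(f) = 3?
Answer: -18432423343/103733 ≈ -1.7769e+5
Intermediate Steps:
A = -12 (A = 2*(-1*2*3) = 2*(-2*3) = 2*(-6) = -12)
H(w, C) = -109 (H(w, C) = (-12 + 0) - 97 = -12 - 97 = -109)
(H(301, -517) - 314039/103733) - 177579 = (-109 - 314039/103733) - 177579 = -11620936/103733 - 177579 = -18432423343/103733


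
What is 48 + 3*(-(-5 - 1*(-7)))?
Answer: 42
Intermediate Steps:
48 + 3*(-(-5 - 1*(-7))) = 48 + 3*(-(-5 + 7)) = 48 + 3*(-1*2) = 48 + 3*(-2) = 48 - 6 = 42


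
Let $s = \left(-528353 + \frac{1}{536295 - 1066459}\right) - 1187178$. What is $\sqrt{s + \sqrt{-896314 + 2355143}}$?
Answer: $\frac{\sqrt{-120547732987622985 + 70268466724 \sqrt{1458829}}}{265082} \approx 1309.3 i$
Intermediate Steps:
$s = - \frac{909512777085}{530164}$ ($s = \left(-528353 + \frac{1}{-530164}\right) - 1187178 = \left(-528353 - \frac{1}{530164}\right) - 1187178 = - \frac{280113739893}{530164} - 1187178 = - \frac{909512777085}{530164} \approx -1.7155 \cdot 10^{6}$)
$\sqrt{s + \sqrt{-896314 + 2355143}} = \sqrt{- \frac{909512777085}{530164} + \sqrt{-896314 + 2355143}} = \sqrt{- \frac{909512777085}{530164} + \sqrt{1458829}}$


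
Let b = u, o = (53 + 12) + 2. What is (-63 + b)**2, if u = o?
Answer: 16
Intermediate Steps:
o = 67 (o = 65 + 2 = 67)
u = 67
b = 67
(-63 + b)**2 = (-63 + 67)**2 = 4**2 = 16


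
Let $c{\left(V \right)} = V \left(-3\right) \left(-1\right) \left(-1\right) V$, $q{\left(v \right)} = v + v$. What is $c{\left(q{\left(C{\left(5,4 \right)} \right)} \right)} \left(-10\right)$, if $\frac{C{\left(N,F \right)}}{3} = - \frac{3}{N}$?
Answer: $\frac{1944}{5} \approx 388.8$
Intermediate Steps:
$C{\left(N,F \right)} = - \frac{9}{N}$ ($C{\left(N,F \right)} = 3 \left(- \frac{3}{N}\right) = - \frac{9}{N}$)
$q{\left(v \right)} = 2 v$
$c{\left(V \right)} = - 3 V^{2}$ ($c{\left(V \right)} = - 3 V 1 V = - 3 V V = - 3 V^{2}$)
$c{\left(q{\left(C{\left(5,4 \right)} \right)} \right)} \left(-10\right) = - 3 \left(2 \left(- \frac{9}{5}\right)\right)^{2} \left(-10\right) = - 3 \left(- \frac{18}{5}\right)^{2} \left(-10\right) = \left(-3\right) \frac{324}{25} \left(-10\right) = \left(- \frac{972}{25}\right) \left(-10\right) = \frac{1944}{5}$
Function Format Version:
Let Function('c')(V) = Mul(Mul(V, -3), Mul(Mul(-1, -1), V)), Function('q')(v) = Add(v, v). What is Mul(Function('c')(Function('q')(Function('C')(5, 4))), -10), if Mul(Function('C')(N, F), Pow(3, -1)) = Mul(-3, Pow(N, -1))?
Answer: Rational(1944, 5) ≈ 388.80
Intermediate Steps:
Function('C')(N, F) = Mul(-9, Pow(N, -1)) (Function('C')(N, F) = Mul(3, Mul(-3, Pow(N, -1))) = Mul(-9, Pow(N, -1)))
Function('q')(v) = Mul(2, v)
Function('c')(V) = Mul(-3, Pow(V, 2)) (Function('c')(V) = Mul(Mul(-3, V), Mul(1, V)) = Mul(Mul(-3, V), V) = Mul(-3, Pow(V, 2)))
Mul(Function('c')(Function('q')(Function('C')(5, 4))), -10) = Mul(Mul(-3, Pow(Mul(2, Mul(-9, Pow(5, -1))), 2)), -10) = Mul(Mul(-3, Pow(Mul(2, Mul(-9, Rational(1, 5))), 2)), -10) = Mul(Mul(-3, Pow(Mul(2, Rational(-9, 5)), 2)), -10) = Mul(Mul(-3, Pow(Rational(-18, 5), 2)), -10) = Mul(Mul(-3, Rational(324, 25)), -10) = Mul(Rational(-972, 25), -10) = Rational(1944, 5)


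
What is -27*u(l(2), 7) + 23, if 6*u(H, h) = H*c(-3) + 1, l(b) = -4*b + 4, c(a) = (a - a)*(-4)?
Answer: 37/2 ≈ 18.500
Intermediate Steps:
c(a) = 0 (c(a) = 0*(-4) = 0)
l(b) = 4 - 4*b
u(H, h) = ⅙ (u(H, h) = (H*0 + 1)/6 = (0 + 1)/6 = (⅙)*1 = ⅙)
-27*u(l(2), 7) + 23 = -27*⅙ + 23 = -9/2 + 23 = 37/2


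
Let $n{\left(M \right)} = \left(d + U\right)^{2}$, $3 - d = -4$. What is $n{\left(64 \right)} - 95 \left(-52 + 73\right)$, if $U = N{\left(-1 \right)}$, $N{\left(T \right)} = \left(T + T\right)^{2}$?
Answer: $-1874$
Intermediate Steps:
$d = 7$ ($d = 3 - -4 = 3 + 4 = 7$)
$N{\left(T \right)} = 4 T^{2}$ ($N{\left(T \right)} = \left(2 T\right)^{2} = 4 T^{2}$)
$U = 4$ ($U = 4 \left(-1\right)^{2} = 4 \cdot 1 = 4$)
$n{\left(M \right)} = 121$ ($n{\left(M \right)} = \left(7 + 4\right)^{2} = 11^{2} = 121$)
$n{\left(64 \right)} - 95 \left(-52 + 73\right) = 121 - 95 \left(-52 + 73\right) = 121 - 1995 = -1874$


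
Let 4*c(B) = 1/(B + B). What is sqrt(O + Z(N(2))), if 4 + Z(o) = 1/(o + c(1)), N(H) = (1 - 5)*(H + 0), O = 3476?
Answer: 2*sqrt(382774)/21 ≈ 58.923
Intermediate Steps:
c(B) = 1/(8*B) (c(B) = 1/(4*(B + B)) = 1/(4*((2*B))) = (1/(2*B))/4 = 1/(8*B))
N(H) = -4*H
Z(o) = -4 + 1/(1/8 + o) (Z(o) = -4 + 1/(o + (1/8)/1) = -4 + 1/(o + (1/8)*1) = -4 + 1/(o + 1/8) = -4 + 1/(1/8 + o))
sqrt(O + Z(N(2))) = sqrt(3476 + 4*(1 - (-32)*2)/(1 + 8*(-4*2))) = sqrt(3476 + 4*(1 - 8*(-8))/(1 + 8*(-8))) = sqrt(3476 + 4*(1 + 64)/(1 - 64)) = sqrt(3476 + 4*65/(-63)) = sqrt(3476 + 4*(-1/63)*65) = sqrt(3476 - 260/63) = sqrt(218728/63) = 2*sqrt(382774)/21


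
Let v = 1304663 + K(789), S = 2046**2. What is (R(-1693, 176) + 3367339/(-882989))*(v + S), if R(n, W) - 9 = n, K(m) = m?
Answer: -8184198097387920/882989 ≈ -9.2687e+9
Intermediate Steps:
R(n, W) = 9 + n
S = 4186116
v = 1305452 (v = 1304663 + 789 = 1305452)
(R(-1693, 176) + 3367339/(-882989))*(v + S) = ((9 - 1693) + 3367339/(-882989))*(1305452 + 4186116) = (-1684 + 3367339*(-1/882989))*5491568 = (-1684 - 3367339/882989)*5491568 = -1490320815/882989*5491568 = -8184198097387920/882989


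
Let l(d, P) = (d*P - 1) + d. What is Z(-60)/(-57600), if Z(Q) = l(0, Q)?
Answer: 1/57600 ≈ 1.7361e-5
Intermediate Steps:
l(d, P) = -1 + d + P*d (l(d, P) = (P*d - 1) + d = (-1 + P*d) + d = -1 + d + P*d)
Z(Q) = -1 (Z(Q) = -1 + 0 + Q*0 = -1 + 0 + 0 = -1)
Z(-60)/(-57600) = -1/(-57600) = -1*(-1/57600) = 1/57600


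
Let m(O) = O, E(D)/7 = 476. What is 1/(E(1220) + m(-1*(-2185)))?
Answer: 1/5517 ≈ 0.00018126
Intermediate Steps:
E(D) = 3332 (E(D) = 7*476 = 3332)
1/(E(1220) + m(-1*(-2185))) = 1/(3332 - 1*(-2185)) = 1/(3332 + 2185) = 1/5517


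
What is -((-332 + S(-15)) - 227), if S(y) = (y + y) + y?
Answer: 604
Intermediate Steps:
S(y) = 3*y (S(y) = 2*y + y = 3*y)
-((-332 + S(-15)) - 227) = -((-332 + 3*(-15)) - 227) = -((-332 - 45) - 227) = -(-377 - 227) = -1*(-604) = 604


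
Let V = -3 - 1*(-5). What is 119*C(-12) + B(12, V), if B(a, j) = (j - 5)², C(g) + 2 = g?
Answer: -1657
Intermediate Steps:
C(g) = -2 + g
V = 2 (V = -3 + 5 = 2)
B(a, j) = (-5 + j)²
119*C(-12) + B(12, V) = 119*(-2 - 12) + (-5 + 2)² = 119*(-14) + (-3)² = -1666 + 9 = -1657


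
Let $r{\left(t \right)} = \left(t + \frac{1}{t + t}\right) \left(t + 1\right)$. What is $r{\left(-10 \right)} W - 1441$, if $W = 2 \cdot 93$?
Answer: $\frac{153827}{10} \approx 15383.0$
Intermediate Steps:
$r{\left(t \right)} = \left(1 + t\right) \left(t + \frac{1}{2 t}\right)$ ($r{\left(t \right)} = \left(t + \frac{1}{2 t}\right) \left(1 + t\right) = \left(1 + t\right) \left(t + \frac{1}{2 t}\right)$)
$W = 186$
$r{\left(-10 \right)} W - 1441 = \left(\frac{1}{2} - 10 + \left(-10\right)^{2} + \frac{1}{2 \left(-10\right)}\right) 186 - 1441 = \left(\frac{1}{2} - 10 + 100 + \frac{1}{2} \left(- \frac{1}{10}\right)\right) 186 - 1441 = \left(\frac{1}{2} - 10 + 100 - \frac{1}{20}\right) 186 - 1441 = \frac{1809}{20} \cdot 186 - 1441 = \frac{168237}{10} - 1441 = \frac{153827}{10}$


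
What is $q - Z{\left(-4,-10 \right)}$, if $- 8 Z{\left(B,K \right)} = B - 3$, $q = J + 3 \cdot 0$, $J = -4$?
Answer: $- \frac{39}{8} \approx -4.875$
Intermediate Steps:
$q = -4$ ($q = -4 + 3 \cdot 0 = -4 + 0 = -4$)
$Z{\left(B,K \right)} = \frac{3}{8} - \frac{B}{8}$ ($Z{\left(B,K \right)} = - \frac{B - 3}{8} = - \frac{-3 + B}{8} = \frac{3}{8} - \frac{B}{8}$)
$q - Z{\left(-4,-10 \right)} = -4 - \left(\frac{3}{8} - - \frac{1}{2}\right) = -4 - \left(\frac{3}{8} + \frac{1}{2}\right) = -4 - \frac{7}{8} = - \frac{39}{8}$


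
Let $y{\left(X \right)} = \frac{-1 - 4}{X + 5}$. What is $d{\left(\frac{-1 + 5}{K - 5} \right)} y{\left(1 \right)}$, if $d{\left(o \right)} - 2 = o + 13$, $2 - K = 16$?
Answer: $- \frac{1405}{114} \approx -12.325$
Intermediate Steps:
$K = -14$ ($K = 2 - 16 = -14$)
$y{\left(X \right)} = - \frac{5}{5 + X}$
$d{\left(o \right)} = 15 + o$ ($d{\left(o \right)} = 2 + \left(o + 13\right) = 2 + \left(13 + o\right) = 15 + o$)
$d{\left(\frac{-1 + 5}{K - 5} \right)} y{\left(1 \right)} = \left(15 + \frac{-1 + 5}{-14 - 5}\right) \left(- \frac{5}{5 + 1}\right) = \left(15 + \frac{4}{-19}\right) \left(- \frac{5}{6}\right) = \left(15 + 4 \left(- \frac{1}{19}\right)\right) \left(\left(-5\right) \frac{1}{6}\right) = \left(15 - \frac{4}{19}\right) \left(- \frac{5}{6}\right) = \frac{281}{19} \left(- \frac{5}{6}\right) = - \frac{1405}{114}$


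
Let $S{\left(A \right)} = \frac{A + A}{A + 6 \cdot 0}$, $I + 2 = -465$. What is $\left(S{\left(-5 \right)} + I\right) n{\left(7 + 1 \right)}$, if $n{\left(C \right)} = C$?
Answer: $-3720$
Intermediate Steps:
$I = -467$ ($I = -2 - 465 = -467$)
$S{\left(A \right)} = 2$ ($S{\left(A \right)} = \frac{2 A}{A + 0} = \frac{2 A}{A} = 2$)
$\left(S{\left(-5 \right)} + I\right) n{\left(7 + 1 \right)} = \left(2 - 467\right) \left(7 + 1\right) = \left(-465\right) 8 = -3720$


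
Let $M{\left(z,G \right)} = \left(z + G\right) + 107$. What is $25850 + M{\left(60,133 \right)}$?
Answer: $26150$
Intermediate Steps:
$M{\left(z,G \right)} = 107 + G + z$ ($M{\left(z,G \right)} = \left(G + z\right) + 107 = 107 + G + z$)
$25850 + M{\left(60,133 \right)} = 25850 + \left(107 + 133 + 60\right) = 25850 + 300 = 26150$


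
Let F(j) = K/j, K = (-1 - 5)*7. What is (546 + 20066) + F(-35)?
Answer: 103066/5 ≈ 20613.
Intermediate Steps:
K = -42 (K = -6*7 = -42)
F(j) = -42/j
(546 + 20066) + F(-35) = (546 + 20066) - 42/(-35) = 20612 - 42*(-1/35) = 20612 + 6/5 = 103066/5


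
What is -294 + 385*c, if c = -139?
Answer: -53809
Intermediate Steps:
-294 + 385*c = -294 + 385*(-139) = -294 - 53515 = -53809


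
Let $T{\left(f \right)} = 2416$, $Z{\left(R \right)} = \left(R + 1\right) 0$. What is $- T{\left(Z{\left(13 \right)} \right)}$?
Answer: $-2416$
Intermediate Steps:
$Z{\left(R \right)} = 0$ ($Z{\left(R \right)} = \left(1 + R\right) 0 = 0$)
$- T{\left(Z{\left(13 \right)} \right)} = \left(-1\right) 2416 = -2416$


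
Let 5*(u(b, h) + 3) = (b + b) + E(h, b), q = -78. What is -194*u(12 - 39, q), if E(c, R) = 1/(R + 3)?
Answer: 160729/60 ≈ 2678.8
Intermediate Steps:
E(c, R) = 1/(3 + R)
u(b, h) = -3 + 1/(5*(3 + b)) + 2*b/5 (u(b, h) = -3 + ((b + b) + 1/(3 + b))/5 = -3 + (2*b + 1/(3 + b))/5 = -3 + (1/(3 + b) + 2*b)/5 = -3 + (1/(5*(3 + b)) + 2*b/5) = -3 + 1/(5*(3 + b)) + 2*b/5)
-194*u(12 - 39, q) = -194*(1 + (-15 + 2*(12 - 39))*(3 + (12 - 39)))/(5*(3 + (12 - 39))) = -194*(1 + (-15 + 2*(-27))*(3 - 27))/(5*(3 - 27)) = -194*(1 + (-15 - 54)*(-24))/(5*(-24)) = -194*(-1)*(1 - 69*(-24))/(5*24) = -194*(-1)*(1 + 1656)/(5*24) = -194*(-1)*1657/(5*24) = -194*(-1657/120) = 160729/60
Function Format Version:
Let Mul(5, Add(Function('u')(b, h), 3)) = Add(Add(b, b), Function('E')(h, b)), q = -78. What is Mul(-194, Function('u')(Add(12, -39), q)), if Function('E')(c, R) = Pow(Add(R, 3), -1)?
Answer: Rational(160729, 60) ≈ 2678.8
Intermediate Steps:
Function('E')(c, R) = Pow(Add(3, R), -1)
Function('u')(b, h) = Add(-3, Mul(Rational(1, 5), Pow(Add(3, b), -1)), Mul(Rational(2, 5), b)) (Function('u')(b, h) = Add(-3, Mul(Rational(1, 5), Add(Add(b, b), Pow(Add(3, b), -1)))) = Add(-3, Mul(Rational(1, 5), Add(Mul(2, b), Pow(Add(3, b), -1)))) = Add(-3, Mul(Rational(1, 5), Add(Pow(Add(3, b), -1), Mul(2, b)))) = Add(-3, Add(Mul(Rational(1, 5), Pow(Add(3, b), -1)), Mul(Rational(2, 5), b))) = Add(-3, Mul(Rational(1, 5), Pow(Add(3, b), -1)), Mul(Rational(2, 5), b)))
Mul(-194, Function('u')(Add(12, -39), q)) = Mul(-194, Mul(Rational(1, 5), Pow(Add(3, Add(12, -39)), -1), Add(1, Mul(Add(-15, Mul(2, Add(12, -39))), Add(3, Add(12, -39)))))) = Mul(-194, Mul(Rational(1, 5), Pow(Add(3, -27), -1), Add(1, Mul(Add(-15, Mul(2, -27)), Add(3, -27))))) = Mul(-194, Mul(Rational(1, 5), Pow(-24, -1), Add(1, Mul(Add(-15, -54), -24)))) = Mul(-194, Mul(Rational(1, 5), Rational(-1, 24), Add(1, Mul(-69, -24)))) = Mul(-194, Mul(Rational(1, 5), Rational(-1, 24), Add(1, 1656))) = Mul(-194, Mul(Rational(1, 5), Rational(-1, 24), 1657)) = Mul(-194, Rational(-1657, 120)) = Rational(160729, 60)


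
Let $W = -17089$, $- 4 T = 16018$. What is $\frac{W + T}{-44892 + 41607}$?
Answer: $\frac{42187}{6570} \approx 6.4212$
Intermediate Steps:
$T = - \frac{8009}{2}$ ($T = \left(- \frac{1}{4}\right) 16018 = - \frac{8009}{2} \approx -4004.5$)
$\frac{W + T}{-44892 + 41607} = \frac{-17089 - \frac{8009}{2}}{-44892 + 41607} = - \frac{42187}{2 \left(-3285\right)} = \left(- \frac{42187}{2}\right) \left(- \frac{1}{3285}\right) = \frac{42187}{6570}$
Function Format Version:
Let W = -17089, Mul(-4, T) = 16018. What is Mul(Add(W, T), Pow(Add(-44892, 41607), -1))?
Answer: Rational(42187, 6570) ≈ 6.4212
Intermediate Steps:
T = Rational(-8009, 2) (T = Mul(Rational(-1, 4), 16018) = Rational(-8009, 2) ≈ -4004.5)
Mul(Add(W, T), Pow(Add(-44892, 41607), -1)) = Mul(Add(-17089, Rational(-8009, 2)), Pow(Add(-44892, 41607), -1)) = Mul(Rational(-42187, 2), Pow(-3285, -1)) = Mul(Rational(-42187, 2), Rational(-1, 3285)) = Rational(42187, 6570)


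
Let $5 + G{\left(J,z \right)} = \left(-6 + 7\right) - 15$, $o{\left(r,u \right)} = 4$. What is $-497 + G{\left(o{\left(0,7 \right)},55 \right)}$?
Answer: $-516$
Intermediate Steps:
$G{\left(J,z \right)} = -19$ ($G{\left(J,z \right)} = -5 + \left(\left(-6 + 7\right) - 15\right) = -5 + \left(1 - 15\right) = -5 - 14 = -19$)
$-497 + G{\left(o{\left(0,7 \right)},55 \right)} = -497 - 19 = -516$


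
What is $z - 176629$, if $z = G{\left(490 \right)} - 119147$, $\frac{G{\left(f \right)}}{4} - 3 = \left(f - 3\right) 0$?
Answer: $-295764$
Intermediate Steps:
$G{\left(f \right)} = 12$ ($G{\left(f \right)} = 12 + 4 \left(f - 3\right) 0 = 12 + 4 \left(-3 + f\right) 0 = 12 + 4 \cdot 0 = 12 + 0 = 12$)
$z = -119135$ ($z = 12 - 119147 = -119135$)
$z - 176629 = -119135 - 176629 = -295764$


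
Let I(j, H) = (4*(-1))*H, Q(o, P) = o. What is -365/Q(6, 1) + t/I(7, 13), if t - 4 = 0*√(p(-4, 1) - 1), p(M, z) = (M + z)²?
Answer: -4751/78 ≈ -60.910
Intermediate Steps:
I(j, H) = -4*H
t = 4 (t = 4 + 0*√((-4 + 1)² - 1) = 4 + 0*√((-3)² - 1) = 4 + 0*√(9 - 1) = 4 + 0*√8 = 4 + 0*(2*√2) = 4 + 0 = 4)
-365/Q(6, 1) + t/I(7, 13) = -365/6 + 4/((-4*13)) = -365*⅙ + 4/(-52) = -365/6 + 4*(-1/52) = -365/6 - 1/13 = -4751/78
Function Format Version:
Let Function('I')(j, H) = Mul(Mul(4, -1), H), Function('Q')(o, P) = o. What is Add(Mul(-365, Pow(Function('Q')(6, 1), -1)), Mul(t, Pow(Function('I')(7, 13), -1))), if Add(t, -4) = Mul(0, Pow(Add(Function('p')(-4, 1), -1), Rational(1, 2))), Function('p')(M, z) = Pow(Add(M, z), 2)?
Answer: Rational(-4751, 78) ≈ -60.910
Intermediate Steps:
Function('I')(j, H) = Mul(-4, H)
t = 4 (t = Add(4, Mul(0, Pow(Add(Pow(Add(-4, 1), 2), -1), Rational(1, 2)))) = Add(4, Mul(0, Pow(Add(Pow(-3, 2), -1), Rational(1, 2)))) = Add(4, Mul(0, Pow(Add(9, -1), Rational(1, 2)))) = Add(4, Mul(0, Pow(8, Rational(1, 2)))) = Add(4, Mul(0, Mul(2, Pow(2, Rational(1, 2))))) = Add(4, 0) = 4)
Add(Mul(-365, Pow(Function('Q')(6, 1), -1)), Mul(t, Pow(Function('I')(7, 13), -1))) = Add(Mul(-365, Pow(6, -1)), Mul(4, Pow(Mul(-4, 13), -1))) = Add(Mul(-365, Rational(1, 6)), Mul(4, Pow(-52, -1))) = Add(Rational(-365, 6), Mul(4, Rational(-1, 52))) = Add(Rational(-365, 6), Rational(-1, 13)) = Rational(-4751, 78)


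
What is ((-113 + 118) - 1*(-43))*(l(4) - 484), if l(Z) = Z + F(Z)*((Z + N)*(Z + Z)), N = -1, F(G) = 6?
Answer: -16128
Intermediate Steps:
l(Z) = Z + 12*Z*(-1 + Z) (l(Z) = Z + 6*((Z - 1)*(Z + Z)) = Z + 6*((-1 + Z)*(2*Z)) = Z + 6*(2*Z*(-1 + Z)) = Z + 12*Z*(-1 + Z))
((-113 + 118) - 1*(-43))*(l(4) - 484) = ((-113 + 118) - 1*(-43))*(4*(-11 + 12*4) - 484) = (5 + 43)*(4*(-11 + 48) - 484) = 48*(4*37 - 484) = 48*(148 - 484) = 48*(-336) = -16128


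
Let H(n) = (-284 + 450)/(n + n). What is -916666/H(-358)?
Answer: 328166428/83 ≈ 3.9538e+6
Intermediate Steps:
H(n) = 83/n (H(n) = 166/((2*n)) = 166*(1/(2*n)) = 83/n)
-916666/H(-358) = -916666/(83/(-358)) = -916666/(83*(-1/358)) = -916666/(-83/358) = -916666*(-358/83) = 328166428/83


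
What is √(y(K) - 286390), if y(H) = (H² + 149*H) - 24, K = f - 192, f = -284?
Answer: I*√130762 ≈ 361.61*I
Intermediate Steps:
K = -476 (K = -284 - 192 = -476)
y(H) = -24 + H² + 149*H
√(y(K) - 286390) = √((-24 + (-476)² + 149*(-476)) - 286390) = √((-24 + 226576 - 70924) - 286390) = √(155628 - 286390) = √(-130762) = I*√130762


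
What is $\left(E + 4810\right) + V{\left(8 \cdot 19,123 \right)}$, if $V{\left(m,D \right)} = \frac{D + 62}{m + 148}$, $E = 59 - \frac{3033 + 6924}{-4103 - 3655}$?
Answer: $\frac{41987159}{8620} \approx 4870.9$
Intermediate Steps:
$E = \frac{155893}{2586}$ ($E = 59 - \frac{9957}{-7758} = 59 - 9957 \left(- \frac{1}{7758}\right) = 59 - - \frac{3319}{2586} = 59 + \frac{3319}{2586} = \frac{155893}{2586} \approx 60.283$)
$V{\left(m,D \right)} = \frac{62 + D}{148 + m}$
$\left(E + 4810\right) + V{\left(8 \cdot 19,123 \right)} = \left(\frac{155893}{2586} + 4810\right) + \frac{62 + 123}{148 + 8 \cdot 19} = \frac{12594553}{2586} + \frac{1}{148 + 152} \cdot 185 = \frac{12594553}{2586} + \frac{1}{300} \cdot 185 = \frac{12594553}{2586} + \frac{37}{60} = \frac{41987159}{8620}$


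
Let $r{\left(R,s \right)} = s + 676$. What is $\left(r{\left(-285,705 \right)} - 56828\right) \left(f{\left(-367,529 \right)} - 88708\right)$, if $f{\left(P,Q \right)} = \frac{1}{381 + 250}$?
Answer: $\frac{3103631796909}{631} \approx 4.9186 \cdot 10^{9}$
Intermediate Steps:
$r{\left(R,s \right)} = 676 + s$
$f{\left(P,Q \right)} = \frac{1}{631}$
$\left(r{\left(-285,705 \right)} - 56828\right) \left(f{\left(-367,529 \right)} - 88708\right) = \left(\left(676 + 705\right) - 56828\right) \left(\frac{1}{631} - 88708\right) = \left(1381 - 56828\right) \left(- \frac{55974747}{631}\right) = \left(-55447\right) \left(- \frac{55974747}{631}\right) = \frac{3103631796909}{631}$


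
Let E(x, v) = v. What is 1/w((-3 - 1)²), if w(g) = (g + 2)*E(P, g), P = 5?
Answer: 1/288 ≈ 0.0034722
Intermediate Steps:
w(g) = g*(2 + g) (w(g) = (g + 2)*g = (2 + g)*g = g*(2 + g))
1/w((-3 - 1)²) = 1/((-3 - 1)²*(2 + (-3 - 1)²)) = 1/((-4)²*(2 + (-4)²)) = 1/(16*(2 + 16)) = 1/(16*18) = 1/288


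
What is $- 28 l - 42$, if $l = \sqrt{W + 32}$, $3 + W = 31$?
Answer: $-42 - 56 \sqrt{15} \approx -258.89$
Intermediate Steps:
$W = 28$ ($W = -3 + 31 = 28$)
$l = 2 \sqrt{15}$ ($l = \sqrt{28 + 32} = \sqrt{60} = 2 \sqrt{15} \approx 7.746$)
$- 28 l - 42 = - 28 \cdot 2 \sqrt{15} - 42 = - 56 \sqrt{15} - 42 = -42 - 56 \sqrt{15}$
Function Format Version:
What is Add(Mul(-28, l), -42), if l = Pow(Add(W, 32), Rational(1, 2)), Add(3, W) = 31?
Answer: Add(-42, Mul(-56, Pow(15, Rational(1, 2)))) ≈ -258.89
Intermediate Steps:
W = 28 (W = Add(-3, 31) = 28)
l = Mul(2, Pow(15, Rational(1, 2))) (l = Pow(Add(28, 32), Rational(1, 2)) = Pow(60, Rational(1, 2)) = Mul(2, Pow(15, Rational(1, 2))) ≈ 7.7460)
Add(Mul(-28, l), -42) = Add(Mul(-28, Mul(2, Pow(15, Rational(1, 2)))), -42) = Add(Mul(-56, Pow(15, Rational(1, 2))), -42) = Add(-42, Mul(-56, Pow(15, Rational(1, 2))))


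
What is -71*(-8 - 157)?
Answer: 11715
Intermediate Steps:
-71*(-8 - 157) = -71*(-165) = 11715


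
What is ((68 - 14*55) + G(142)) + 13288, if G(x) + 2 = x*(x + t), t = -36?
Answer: 27636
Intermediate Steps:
G(x) = -2 + x*(-36 + x) (G(x) = -2 + x*(x - 36) = -2 + x*(-36 + x))
((68 - 14*55) + G(142)) + 13288 = ((68 - 14*55) + (-2 + 142**2 - 36*142)) + 13288 = ((68 - 770) + (-2 + 20164 - 5112)) + 13288 = (-702 + 15050) + 13288 = 14348 + 13288 = 27636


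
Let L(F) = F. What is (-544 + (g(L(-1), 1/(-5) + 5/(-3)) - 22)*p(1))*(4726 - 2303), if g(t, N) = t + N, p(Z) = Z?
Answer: -20675459/15 ≈ -1.3784e+6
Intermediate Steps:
g(t, N) = N + t
(-544 + (g(L(-1), 1/(-5) + 5/(-3)) - 22)*p(1))*(4726 - 2303) = (-544 + (((1/(-5) + 5/(-3)) - 1) - 22)*1)*(4726 - 2303) = (-544 + (((1*(-⅕) + 5*(-⅓)) - 1) - 22)*1)*2423 = (-544 + (((-⅕ - 5/3) - 1) - 22)*1)*2423 = (-544 + ((-28/15 - 1) - 22)*1)*2423 = (-544 + (-43/15 - 22)*1)*2423 = (-544 - 373/15*1)*2423 = (-544 - 373/15)*2423 = -8533/15*2423 = -20675459/15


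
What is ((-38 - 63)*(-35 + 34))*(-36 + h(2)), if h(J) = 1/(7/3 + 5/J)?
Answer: -104838/29 ≈ -3615.1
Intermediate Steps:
h(J) = 1/(7/3 + 5/J) (h(J) = 1/(7*(⅓) + 5/J) = 1/(7/3 + 5/J))
((-38 - 63)*(-35 + 34))*(-36 + h(2)) = ((-38 - 63)*(-35 + 34))*(-36 + 3*2/(15 + 7*2)) = (-101*(-1))*(-36 + 3*2/(15 + 14)) = 101*(-36 + 3*2/29) = 101*(-36 + 3*2*(1/29)) = 101*(-36 + 6/29) = 101*(-1038/29) = -104838/29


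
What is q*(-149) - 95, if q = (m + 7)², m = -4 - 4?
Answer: -244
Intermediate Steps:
m = -8
q = 1 (q = (-8 + 7)² = (-1)² = 1)
q*(-149) - 95 = 1*(-149) - 95 = -149 - 95 = -244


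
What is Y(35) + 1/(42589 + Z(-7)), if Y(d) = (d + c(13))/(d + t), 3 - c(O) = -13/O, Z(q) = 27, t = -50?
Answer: -554003/213080 ≈ -2.6000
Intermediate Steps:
c(O) = 3 + 13/O (c(O) = 3 - (-13)/O = 3 + 13/O)
Y(d) = (4 + d)/(-50 + d) (Y(d) = (d + (3 + 13/13))/(d - 50) = (d + (3 + 13*(1/13)))/(-50 + d) = (d + (3 + 1))/(-50 + d) = (d + 4)/(-50 + d) = (4 + d)/(-50 + d))
Y(35) + 1/(42589 + Z(-7)) = (4 + 35)/(-50 + 35) + 1/(42589 + 27) = 39/(-15) + 1/42616 = -1/15*39 + 1/42616 = -13/5 + 1/42616 = -554003/213080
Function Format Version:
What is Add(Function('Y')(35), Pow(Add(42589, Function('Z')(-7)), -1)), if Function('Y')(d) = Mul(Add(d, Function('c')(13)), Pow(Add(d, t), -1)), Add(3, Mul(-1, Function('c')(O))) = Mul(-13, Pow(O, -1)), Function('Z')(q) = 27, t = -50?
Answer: Rational(-554003, 213080) ≈ -2.6000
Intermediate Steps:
Function('c')(O) = Add(3, Mul(13, Pow(O, -1))) (Function('c')(O) = Add(3, Mul(-1, Mul(-13, Pow(O, -1)))) = Add(3, Mul(13, Pow(O, -1))))
Function('Y')(d) = Mul(Pow(Add(-50, d), -1), Add(4, d)) (Function('Y')(d) = Mul(Add(d, Add(3, Mul(13, Pow(13, -1)))), Pow(Add(d, -50), -1)) = Mul(Add(d, Add(3, Mul(13, Rational(1, 13)))), Pow(Add(-50, d), -1)) = Mul(Add(d, Add(3, 1)), Pow(Add(-50, d), -1)) = Mul(Add(d, 4), Pow(Add(-50, d), -1)) = Mul(Add(4, d), Pow(Add(-50, d), -1)) = Mul(Pow(Add(-50, d), -1), Add(4, d)))
Add(Function('Y')(35), Pow(Add(42589, Function('Z')(-7)), -1)) = Add(Mul(Pow(Add(-50, 35), -1), Add(4, 35)), Pow(Add(42589, 27), -1)) = Add(Mul(Pow(-15, -1), 39), Pow(42616, -1)) = Add(Mul(Rational(-1, 15), 39), Rational(1, 42616)) = Add(Rational(-13, 5), Rational(1, 42616)) = Rational(-554003, 213080)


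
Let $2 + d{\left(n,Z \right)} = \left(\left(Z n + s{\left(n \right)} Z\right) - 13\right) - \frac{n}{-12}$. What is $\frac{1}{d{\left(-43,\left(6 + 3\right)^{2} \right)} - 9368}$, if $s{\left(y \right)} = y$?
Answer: $- \frac{12}{196231} \approx -6.1152 \cdot 10^{-5}$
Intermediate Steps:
$d{\left(n,Z \right)} = -15 + \frac{n}{12} + 2 Z n$ ($d{\left(n,Z \right)} = -2 - \left(13 + \frac{n}{-12} - Z n - n Z\right) = -2 - \left(13 + n \left(- \frac{1}{12}\right) - 2 Z n\right) = -2 - \left(13 - \frac{n}{12} - 2 Z n\right) = -2 + \left(\left(-13 + 2 Z n\right) + \frac{n}{12}\right) = -2 + \left(-13 + \frac{n}{12} + 2 Z n\right) = -15 + \frac{n}{12} + 2 Z n$)
$\frac{1}{d{\left(-43,\left(6 + 3\right)^{2} \right)} - 9368} = \frac{1}{\left(-15 + \frac{1}{12} \left(-43\right) + 2 \left(6 + 3\right)^{2} \left(-43\right)\right) - 9368} = \frac{1}{\left(-15 - \frac{43}{12} + 2 \cdot 9^{2} \left(-43\right)\right) - 9368} = \frac{1}{\left(-15 - \frac{43}{12} + 2 \cdot 81 \left(-43\right)\right) - 9368} = \frac{1}{\left(-15 - \frac{43}{12} - 6966\right) - 9368} = \frac{1}{- \frac{83815}{12} - 9368} = \frac{1}{- \frac{196231}{12}} = - \frac{12}{196231}$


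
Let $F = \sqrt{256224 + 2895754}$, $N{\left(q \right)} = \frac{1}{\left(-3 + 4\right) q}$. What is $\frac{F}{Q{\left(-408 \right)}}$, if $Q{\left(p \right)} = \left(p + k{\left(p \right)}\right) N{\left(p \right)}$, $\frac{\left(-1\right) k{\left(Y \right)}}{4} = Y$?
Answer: $- \frac{\sqrt{3151978}}{3} \approx -591.79$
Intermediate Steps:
$k{\left(Y \right)} = - 4 Y$
$N{\left(q \right)} = \frac{1}{q}$ ($N{\left(q \right)} = \frac{1}{1 q} = 1 \frac{1}{q} = \frac{1}{q}$)
$F = \sqrt{3151978} \approx 1775.4$
$Q{\left(p \right)} = -3$ ($Q{\left(p \right)} = \frac{p - 4 p}{p} = \frac{\left(-3\right) p}{p} = -3$)
$\frac{F}{Q{\left(-408 \right)}} = \frac{\sqrt{3151978}}{-3} = \sqrt{3151978} \left(- \frac{1}{3}\right) = - \frac{\sqrt{3151978}}{3}$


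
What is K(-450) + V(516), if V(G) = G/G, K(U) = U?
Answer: -449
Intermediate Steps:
V(G) = 1
K(-450) + V(516) = -450 + 1 = -449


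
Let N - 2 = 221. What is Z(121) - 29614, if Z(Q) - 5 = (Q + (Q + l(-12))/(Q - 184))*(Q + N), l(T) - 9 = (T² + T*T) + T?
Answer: 88183/9 ≈ 9798.1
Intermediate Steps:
N = 223 (N = 2 + 221 = 223)
l(T) = 9 + T + 2*T² (l(T) = 9 + ((T² + T*T) + T) = 9 + ((T² + T²) + T) = 9 + (2*T² + T) = 9 + (T + 2*T²) = 9 + T + 2*T²)
Z(Q) = 5 + (223 + Q)*(Q + (285 + Q)/(-184 + Q)) (Z(Q) = 5 + (Q + (Q + (9 - 12 + 2*(-12)²))/(Q - 184))*(Q + 223) = 5 + (Q + (Q + (9 - 12 + 2*144))/(-184 + Q))*(223 + Q) = 5 + (Q + (Q + (9 - 12 + 288))/(-184 + Q))*(223 + Q) = 5 + (Q + (Q + 285)/(-184 + Q))*(223 + Q) = 5 + (Q + (285 + Q)/(-184 + Q))*(223 + Q) = 5 + (223 + Q)*(Q + (285 + Q)/(-184 + Q)))
Z(121) - 29614 = (62635 + 121³ - 40519*121 + 40*121²)/(-184 + 121) - 29614 = (62635 + 1771561 - 4902799 + 40*14641)/(-63) - 29614 = -(62635 + 1771561 - 4902799 + 585640)/63 - 29614 = -1/63*(-2482963) - 29614 = 354709/9 - 29614 = 88183/9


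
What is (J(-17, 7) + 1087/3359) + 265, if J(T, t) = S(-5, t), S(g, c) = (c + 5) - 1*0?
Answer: 931530/3359 ≈ 277.32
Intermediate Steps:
S(g, c) = 5 + c (S(g, c) = (5 + c) + 0 = 5 + c)
J(T, t) = 5 + t
(J(-17, 7) + 1087/3359) + 265 = ((5 + 7) + 1087/3359) + 265 = (12 + 1087*(1/3359)) + 265 = (12 + 1087/3359) + 265 = 41395/3359 + 265 = 931530/3359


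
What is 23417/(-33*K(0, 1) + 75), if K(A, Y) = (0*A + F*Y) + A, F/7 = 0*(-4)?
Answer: 23417/75 ≈ 312.23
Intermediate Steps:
F = 0 (F = 7*(0*(-4)) = 7*0 = 0)
K(A, Y) = A (K(A, Y) = (0*A + 0*Y) + A = (0 + 0) + A = 0 + A = A)
23417/(-33*K(0, 1) + 75) = 23417/(-33*0 + 75) = 23417/(0 + 75) = 23417/75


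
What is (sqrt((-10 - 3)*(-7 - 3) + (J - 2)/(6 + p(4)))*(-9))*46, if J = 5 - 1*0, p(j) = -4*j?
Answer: -207*sqrt(12970)/5 ≈ -4714.9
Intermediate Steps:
J = 5 (J = 5 + 0 = 5)
(sqrt((-10 - 3)*(-7 - 3) + (J - 2)/(6 + p(4)))*(-9))*46 = (sqrt((-10 - 3)*(-7 - 3) + (5 - 2)/(6 - 4*4))*(-9))*46 = (sqrt(-13*(-10) + 3/(6 - 16))*(-9))*46 = (sqrt(130 + 3/(-10))*(-9))*46 = (sqrt(130 + 3*(-1/10))*(-9))*46 = (sqrt(130 - 3/10)*(-9))*46 = (sqrt(1297/10)*(-9))*46 = ((sqrt(12970)/10)*(-9))*46 = -9*sqrt(12970)/10*46 = -207*sqrt(12970)/5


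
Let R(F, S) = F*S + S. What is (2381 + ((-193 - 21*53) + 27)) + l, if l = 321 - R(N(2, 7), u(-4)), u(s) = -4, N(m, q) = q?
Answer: 1455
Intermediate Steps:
R(F, S) = S + F*S
l = 353 (l = 321 - (-4)*(1 + 7) = 321 - (-4)*8 = 321 - 1*(-32) = 321 + 32 = 353)
(2381 + ((-193 - 21*53) + 27)) + l = (2381 + ((-193 - 21*53) + 27)) + 353 = (2381 + ((-193 - 1113) + 27)) + 353 = (2381 + (-1306 + 27)) + 353 = (2381 - 1279) + 353 = 1102 + 353 = 1455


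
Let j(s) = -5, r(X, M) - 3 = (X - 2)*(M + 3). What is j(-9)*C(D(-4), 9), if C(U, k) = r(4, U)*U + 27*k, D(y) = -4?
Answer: -1195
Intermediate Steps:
r(X, M) = 3 + (-2 + X)*(3 + M) (r(X, M) = 3 + (X - 2)*(M + 3) = 3 + (-2 + X)*(3 + M))
C(U, k) = 27*k + U*(9 + 2*U) (C(U, k) = (-3 - 2*U + 3*4 + U*4)*U + 27*k = (-3 - 2*U + 12 + 4*U)*U + 27*k = (9 + 2*U)*U + 27*k = U*(9 + 2*U) + 27*k = 27*k + U*(9 + 2*U))
j(-9)*C(D(-4), 9) = -5*(27*9 - 4*(9 + 2*(-4))) = -5*(243 - 4*(9 - 8)) = -5*(243 - 4*1) = -5*(243 - 4) = -5*239 = -1195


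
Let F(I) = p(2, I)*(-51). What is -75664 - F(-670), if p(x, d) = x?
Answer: -75562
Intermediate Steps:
F(I) = -102 (F(I) = 2*(-51) = -102)
-75664 - F(-670) = -75664 - 1*(-102) = -75664 + 102 = -75562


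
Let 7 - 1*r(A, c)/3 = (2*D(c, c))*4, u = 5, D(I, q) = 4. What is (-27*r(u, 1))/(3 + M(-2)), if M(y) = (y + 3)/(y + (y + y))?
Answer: 12150/17 ≈ 714.71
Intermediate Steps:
M(y) = (3 + y)/(3*y) (M(y) = (3 + y)/(y + 2*y) = (3 + y)/((3*y)) = (3 + y)*(1/(3*y)) = (3 + y)/(3*y))
r(A, c) = -75 (r(A, c) = 21 - 3*2*4*4 = 21 - 24*4 = 21 - 3*32 = 21 - 96 = -75)
(-27*r(u, 1))/(3 + M(-2)) = (-27*(-75))/(3 + (⅓)*(3 - 2)/(-2)) = 2025/(3 + (⅓)*(-½)*1) = 2025/(3 - ⅙) = 2025/(17/6) = 2025*(6/17) = 12150/17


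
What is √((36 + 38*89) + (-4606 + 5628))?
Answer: 2*√1110 ≈ 66.633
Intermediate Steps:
√((36 + 38*89) + (-4606 + 5628)) = √((36 + 3382) + 1022) = √(3418 + 1022) = √4440 = 2*√1110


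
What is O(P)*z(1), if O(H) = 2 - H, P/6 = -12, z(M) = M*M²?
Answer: 74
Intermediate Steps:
z(M) = M³
P = -72 (P = 6*(-12) = -72)
O(P)*z(1) = (2 - 1*(-72))*1³ = (2 + 72)*1 = 74*1 = 74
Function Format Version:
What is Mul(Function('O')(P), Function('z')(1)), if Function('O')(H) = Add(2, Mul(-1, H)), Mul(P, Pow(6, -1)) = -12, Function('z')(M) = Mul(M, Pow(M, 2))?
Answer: 74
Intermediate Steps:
Function('z')(M) = Pow(M, 3)
P = -72 (P = Mul(6, -12) = -72)
Mul(Function('O')(P), Function('z')(1)) = Mul(Add(2, Mul(-1, -72)), Pow(1, 3)) = Mul(Add(2, 72), 1) = Mul(74, 1) = 74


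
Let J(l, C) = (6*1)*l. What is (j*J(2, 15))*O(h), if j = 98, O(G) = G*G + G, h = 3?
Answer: 14112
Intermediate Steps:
O(G) = G + G² (O(G) = G² + G = G + G²)
J(l, C) = 6*l
(j*J(2, 15))*O(h) = (98*(6*2))*(3*(1 + 3)) = (98*12)*(3*4) = 1176*12 = 14112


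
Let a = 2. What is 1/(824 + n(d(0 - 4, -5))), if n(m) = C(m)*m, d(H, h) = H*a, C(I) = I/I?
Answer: 1/816 ≈ 0.0012255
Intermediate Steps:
C(I) = 1
d(H, h) = 2*H (d(H, h) = H*2 = 2*H)
n(m) = m (n(m) = 1*m = m)
1/(824 + n(d(0 - 4, -5))) = 1/(824 + 2*(0 - 4)) = 1/(824 + 2*(-4)) = 1/(824 - 8) = 1/816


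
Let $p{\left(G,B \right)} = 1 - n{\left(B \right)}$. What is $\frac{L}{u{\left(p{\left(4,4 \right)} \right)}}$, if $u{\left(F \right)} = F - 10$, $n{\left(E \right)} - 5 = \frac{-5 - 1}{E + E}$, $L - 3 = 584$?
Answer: $- \frac{2348}{53} \approx -44.302$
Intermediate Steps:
$L = 587$ ($L = 3 + 584 = 587$)
$n{\left(E \right)} = 5 - \frac{3}{E}$ ($n{\left(E \right)} = 5 + \frac{-5 - 1}{E + E} = 5 - \frac{6}{2 E} = 5 - 6 \frac{1}{2 E} = 5 - \frac{3}{E}$)
$p{\left(G,B \right)} = -4 + \frac{3}{B}$ ($p{\left(G,B \right)} = 1 - \left(5 - \frac{3}{B}\right) = -4 + \frac{3}{B}$)
$u{\left(F \right)} = -10 + F$ ($u{\left(F \right)} = F - 10 = -10 + F$)
$\frac{L}{u{\left(p{\left(4,4 \right)} \right)}} = \frac{587}{-10 - \left(4 - \frac{3}{4}\right)} = \frac{587}{-10 + \left(-4 + 3 \cdot \frac{1}{4}\right)} = \frac{587}{-10 + \left(-4 + \frac{3}{4}\right)} = \frac{587}{-10 - \frac{13}{4}} = \frac{587}{- \frac{53}{4}} = 587 \left(- \frac{4}{53}\right) = - \frac{2348}{53}$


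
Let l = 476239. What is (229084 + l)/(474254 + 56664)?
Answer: 705323/530918 ≈ 1.3285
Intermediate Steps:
(229084 + l)/(474254 + 56664) = (229084 + 476239)/(474254 + 56664) = 705323/530918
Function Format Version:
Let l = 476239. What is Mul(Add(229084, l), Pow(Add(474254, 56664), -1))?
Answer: Rational(705323, 530918) ≈ 1.3285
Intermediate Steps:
Mul(Add(229084, l), Pow(Add(474254, 56664), -1)) = Mul(Add(229084, 476239), Pow(Add(474254, 56664), -1)) = Mul(705323, Pow(530918, -1)) = Mul(705323, Rational(1, 530918)) = Rational(705323, 530918)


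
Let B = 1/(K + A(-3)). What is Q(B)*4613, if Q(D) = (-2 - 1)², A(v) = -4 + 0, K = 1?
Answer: 41517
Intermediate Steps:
A(v) = -4
B = -⅓ (B = 1/(1 - 4) = 1/(-3) = -⅓ ≈ -0.33333)
Q(D) = 9 (Q(D) = (-3)² = 9)
Q(B)*4613 = 9*4613 = 41517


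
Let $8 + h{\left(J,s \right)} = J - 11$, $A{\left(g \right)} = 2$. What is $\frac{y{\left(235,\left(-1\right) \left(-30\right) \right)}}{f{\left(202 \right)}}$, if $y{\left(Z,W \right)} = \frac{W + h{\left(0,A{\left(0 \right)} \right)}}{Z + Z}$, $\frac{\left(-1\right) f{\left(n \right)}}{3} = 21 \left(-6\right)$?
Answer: $\frac{11}{177660} \approx 6.1916 \cdot 10^{-5}$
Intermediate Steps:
$f{\left(n \right)} = 378$ ($f{\left(n \right)} = - 3 \cdot 21 \left(-6\right) = \left(-3\right) \left(-126\right) = 378$)
$h{\left(J,s \right)} = -19 + J$ ($h{\left(J,s \right)} = -8 + \left(J - 11\right) = -8 + \left(-11 + J\right) = -19 + J$)
$y{\left(Z,W \right)} = \frac{-19 + W}{2 Z}$ ($y{\left(Z,W \right)} = \frac{W + \left(-19 + 0\right)}{Z + Z} = \frac{W - 19}{2 Z} = \left(-19 + W\right) \frac{1}{2 Z} = \frac{-19 + W}{2 Z}$)
$\frac{y{\left(235,\left(-1\right) \left(-30\right) \right)}}{f{\left(202 \right)}} = \frac{\frac{1}{2} \cdot \frac{1}{235} \left(-19 - -30\right)}{378} = \frac{1}{2} \cdot \frac{1}{235} \left(-19 + 30\right) \frac{1}{378} = \frac{1}{2} \cdot \frac{1}{235} \cdot 11 \cdot \frac{1}{378} = \frac{11}{470} \cdot \frac{1}{378} = \frac{11}{177660}$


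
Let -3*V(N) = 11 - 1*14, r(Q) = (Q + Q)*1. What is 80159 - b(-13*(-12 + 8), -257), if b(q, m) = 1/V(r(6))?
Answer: 80158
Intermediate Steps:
r(Q) = 2*Q (r(Q) = (2*Q)*1 = 2*Q)
V(N) = 1 (V(N) = -(11 - 1*14)/3 = -(11 - 14)/3 = -⅓*(-3) = 1)
b(q, m) = 1 (b(q, m) = 1/1 = 1)
80159 - b(-13*(-12 + 8), -257) = 80159 - 1*1 = 80159 - 1 = 80158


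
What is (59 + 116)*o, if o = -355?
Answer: -62125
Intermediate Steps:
(59 + 116)*o = (59 + 116)*(-355) = 175*(-355) = -62125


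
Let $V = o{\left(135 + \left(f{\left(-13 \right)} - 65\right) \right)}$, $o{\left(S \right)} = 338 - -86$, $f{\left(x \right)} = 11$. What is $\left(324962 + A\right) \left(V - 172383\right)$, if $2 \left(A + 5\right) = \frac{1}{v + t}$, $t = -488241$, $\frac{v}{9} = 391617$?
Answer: $- \frac{339333861464304071}{6072624} \approx -5.5879 \cdot 10^{10}$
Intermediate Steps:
$v = 3524553$ ($v = 9 \cdot 391617 = 3524553$)
$o{\left(S \right)} = 424$ ($o{\left(S \right)} = 338 + 86 = 424$)
$V = 424$
$A = - \frac{30363119}{6072624}$ ($A = -5 + \frac{1}{2 \left(3524553 - 488241\right)} = -5 + \frac{1}{2 \cdot 3036312} = -5 + \frac{1}{2} \cdot \frac{1}{3036312} = -5 + \frac{1}{6072624} = - \frac{30363119}{6072624} \approx -5.0$)
$\left(324962 + A\right) \left(V - 172383\right) = \left(324962 - \frac{30363119}{6072624}\right) \left(424 - 172383\right) = \frac{1973341677169}{6072624} \left(-171959\right) = - \frac{339333861464304071}{6072624}$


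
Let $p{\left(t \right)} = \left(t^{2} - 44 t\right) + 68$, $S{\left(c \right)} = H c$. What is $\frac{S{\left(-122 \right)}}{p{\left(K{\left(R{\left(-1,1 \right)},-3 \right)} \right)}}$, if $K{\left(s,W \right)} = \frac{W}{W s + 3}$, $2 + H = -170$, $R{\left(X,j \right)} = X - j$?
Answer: $\frac{188856}{745} \approx 253.5$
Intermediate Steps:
$H = -172$ ($H = -2 - 170 = -172$)
$K{\left(s,W \right)} = \frac{W}{3 + W s}$
$S{\left(c \right)} = - 172 c$
$p{\left(t \right)} = 68 + t^{2} - 44 t$
$\frac{S{\left(-122 \right)}}{p{\left(K{\left(R{\left(-1,1 \right)},-3 \right)} \right)}} = \frac{\left(-172\right) \left(-122\right)}{68 + \left(- \frac{3}{3 - 3 \left(-1 - 1\right)}\right)^{2} - 44 \left(- \frac{3}{3 - 3 \left(-1 - 1\right)}\right)} = \frac{20984}{68 + \left(- \frac{3}{3 - 3 \left(-1 - 1\right)}\right)^{2} - 44 \left(- \frac{3}{3 - 3 \left(-1 - 1\right)}\right)} = \frac{20984}{68 + \left(- \frac{3}{3 - -6}\right)^{2} - 44 \left(- \frac{3}{3 - -6}\right)} = \frac{20984}{68 + \left(- \frac{3}{3 + 6}\right)^{2} - 44 \left(- \frac{3}{3 + 6}\right)} = \frac{20984}{68 + \left(- \frac{3}{9}\right)^{2} - 44 \left(- \frac{3}{9}\right)} = \frac{20984}{68 + \left(\left(-3\right) \frac{1}{9}\right)^{2} - 44 \left(\left(-3\right) \frac{1}{9}\right)} = \frac{20984}{68 + \left(- \frac{1}{3}\right)^{2} - - \frac{44}{3}} = \frac{20984}{68 + \frac{1}{9} + \frac{44}{3}} = \frac{20984}{\frac{745}{9}} = 20984 \cdot \frac{9}{745} = \frac{188856}{745}$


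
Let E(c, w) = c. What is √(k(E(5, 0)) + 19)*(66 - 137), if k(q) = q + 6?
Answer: -71*√30 ≈ -388.88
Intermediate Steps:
k(q) = 6 + q
√(k(E(5, 0)) + 19)*(66 - 137) = √((6 + 5) + 19)*(66 - 137) = √(11 + 19)*(-71) = √30*(-71) = -71*√30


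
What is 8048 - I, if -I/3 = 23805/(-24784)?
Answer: 199390217/24784 ≈ 8045.1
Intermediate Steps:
I = 71415/24784 (I = -71415/(-24784) = -71415*(-1)/24784 = -3*(-23805/24784) = 71415/24784 ≈ 2.8815)
8048 - I = 8048 - 1*71415/24784 = 8048 - 71415/24784 = 199390217/24784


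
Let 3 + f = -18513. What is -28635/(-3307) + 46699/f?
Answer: 375772067/61232412 ≈ 6.1368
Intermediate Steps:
f = -18516 (f = -3 - 18513 = -18516)
-28635/(-3307) + 46699/f = -28635/(-3307) + 46699/(-18516) = -28635*(-1/3307) + 46699*(-1/18516) = 28635/3307 - 46699/18516 = 375772067/61232412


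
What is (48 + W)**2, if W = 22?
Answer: 4900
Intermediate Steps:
(48 + W)**2 = (48 + 22)**2 = 70**2 = 4900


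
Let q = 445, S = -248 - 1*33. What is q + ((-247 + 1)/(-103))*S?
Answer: -23291/103 ≈ -226.13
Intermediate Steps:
S = -281 (S = -248 - 33 = -281)
q + ((-247 + 1)/(-103))*S = 445 + ((-247 + 1)/(-103))*(-281) = 445 - 246*(-1/103)*(-281) = 445 + (246/103)*(-281) = 445 - 69126/103 = -23291/103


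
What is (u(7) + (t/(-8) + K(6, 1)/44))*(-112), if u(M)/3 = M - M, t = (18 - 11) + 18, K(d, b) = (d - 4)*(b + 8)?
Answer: 3346/11 ≈ 304.18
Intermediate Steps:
K(d, b) = (-4 + d)*(8 + b)
t = 25 (t = 7 + 18 = 25)
u(M) = 0 (u(M) = 3*(M - M) = 3*0 = 0)
(u(7) + (t/(-8) + K(6, 1)/44))*(-112) = (0 + (25/(-8) + (-32 - 4*1 + 8*6 + 1*6)/44))*(-112) = (0 + (25*(-1/8) + (-32 - 4 + 48 + 6)*(1/44)))*(-112) = (0 + (-25/8 + 18*(1/44)))*(-112) = (0 + (-25/8 + 9/22))*(-112) = (0 - 239/88)*(-112) = -239/88*(-112) = 3346/11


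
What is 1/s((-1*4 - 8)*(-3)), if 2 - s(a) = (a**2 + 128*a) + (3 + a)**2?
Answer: -1/7423 ≈ -0.00013472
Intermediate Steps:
s(a) = 2 - a**2 - (3 + a)**2 - 128*a (s(a) = 2 - ((a**2 + 128*a) + (3 + a)**2) = 2 - (a**2 + (3 + a)**2 + 128*a) = 2 + (-a**2 - (3 + a)**2 - 128*a) = 2 - a**2 - (3 + a)**2 - 128*a)
1/s((-1*4 - 8)*(-3)) = 1/(-7 - 134*(-1*4 - 8)*(-3) - 2*9*(-1*4 - 8)**2) = 1/(-7 - 134*(-4 - 8)*(-3) - 2*9*(-4 - 8)**2) = 1/(-7 - (-1608)*(-3) - 2*(-12*(-3))**2) = 1/(-7 - 134*36 - 2*36**2) = 1/(-7 - 4824 - 2*1296) = 1/(-7 - 4824 - 2592) = 1/(-7423) = -1/7423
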